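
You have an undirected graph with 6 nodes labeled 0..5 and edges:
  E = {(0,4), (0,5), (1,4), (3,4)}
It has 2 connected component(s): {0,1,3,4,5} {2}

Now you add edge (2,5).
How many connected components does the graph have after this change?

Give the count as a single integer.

Answer: 1

Derivation:
Initial component count: 2
Add (2,5): merges two components. Count decreases: 2 -> 1.
New component count: 1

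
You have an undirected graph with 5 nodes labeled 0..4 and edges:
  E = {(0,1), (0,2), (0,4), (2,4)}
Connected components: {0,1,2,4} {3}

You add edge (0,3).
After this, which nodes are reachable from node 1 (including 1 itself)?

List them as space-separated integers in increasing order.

Answer: 0 1 2 3 4

Derivation:
Before: nodes reachable from 1: {0,1,2,4}
Adding (0,3): merges 1's component with another. Reachability grows.
After: nodes reachable from 1: {0,1,2,3,4}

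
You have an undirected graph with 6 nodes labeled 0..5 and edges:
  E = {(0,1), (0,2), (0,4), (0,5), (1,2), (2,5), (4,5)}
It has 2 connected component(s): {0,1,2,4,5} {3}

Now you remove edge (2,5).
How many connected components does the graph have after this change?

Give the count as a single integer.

Answer: 2

Derivation:
Initial component count: 2
Remove (2,5): not a bridge. Count unchanged: 2.
  After removal, components: {0,1,2,4,5} {3}
New component count: 2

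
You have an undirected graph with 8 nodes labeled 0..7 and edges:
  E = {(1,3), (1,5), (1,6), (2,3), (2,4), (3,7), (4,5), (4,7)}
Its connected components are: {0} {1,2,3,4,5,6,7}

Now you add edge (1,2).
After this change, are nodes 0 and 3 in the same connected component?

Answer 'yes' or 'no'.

Answer: no

Derivation:
Initial components: {0} {1,2,3,4,5,6,7}
Adding edge (1,2): both already in same component {1,2,3,4,5,6,7}. No change.
New components: {0} {1,2,3,4,5,6,7}
Are 0 and 3 in the same component? no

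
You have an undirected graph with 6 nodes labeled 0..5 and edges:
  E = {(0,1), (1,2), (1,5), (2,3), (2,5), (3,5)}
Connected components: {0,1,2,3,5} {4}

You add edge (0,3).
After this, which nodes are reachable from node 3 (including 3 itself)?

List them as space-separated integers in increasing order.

Before: nodes reachable from 3: {0,1,2,3,5}
Adding (0,3): both endpoints already in same component. Reachability from 3 unchanged.
After: nodes reachable from 3: {0,1,2,3,5}

Answer: 0 1 2 3 5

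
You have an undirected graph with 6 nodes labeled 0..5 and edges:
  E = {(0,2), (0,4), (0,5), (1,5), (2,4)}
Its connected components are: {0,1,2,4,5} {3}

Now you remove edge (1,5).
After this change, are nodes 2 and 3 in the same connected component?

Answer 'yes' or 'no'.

Initial components: {0,1,2,4,5} {3}
Removing edge (1,5): it was a bridge — component count 2 -> 3.
New components: {0,2,4,5} {1} {3}
Are 2 and 3 in the same component? no

Answer: no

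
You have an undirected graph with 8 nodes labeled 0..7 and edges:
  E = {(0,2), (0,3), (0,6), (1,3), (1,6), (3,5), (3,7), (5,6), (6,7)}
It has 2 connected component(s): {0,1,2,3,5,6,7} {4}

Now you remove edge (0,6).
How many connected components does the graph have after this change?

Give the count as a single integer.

Initial component count: 2
Remove (0,6): not a bridge. Count unchanged: 2.
  After removal, components: {0,1,2,3,5,6,7} {4}
New component count: 2

Answer: 2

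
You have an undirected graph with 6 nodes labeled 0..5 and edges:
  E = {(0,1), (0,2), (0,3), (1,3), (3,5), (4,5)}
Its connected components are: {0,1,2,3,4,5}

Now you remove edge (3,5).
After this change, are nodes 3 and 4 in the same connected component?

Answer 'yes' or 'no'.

Answer: no

Derivation:
Initial components: {0,1,2,3,4,5}
Removing edge (3,5): it was a bridge — component count 1 -> 2.
New components: {0,1,2,3} {4,5}
Are 3 and 4 in the same component? no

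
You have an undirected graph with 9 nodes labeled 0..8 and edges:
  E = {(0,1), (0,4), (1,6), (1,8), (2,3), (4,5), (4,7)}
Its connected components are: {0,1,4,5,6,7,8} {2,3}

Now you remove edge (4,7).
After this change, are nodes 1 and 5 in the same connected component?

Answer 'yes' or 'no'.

Initial components: {0,1,4,5,6,7,8} {2,3}
Removing edge (4,7): it was a bridge — component count 2 -> 3.
New components: {0,1,4,5,6,8} {2,3} {7}
Are 1 and 5 in the same component? yes

Answer: yes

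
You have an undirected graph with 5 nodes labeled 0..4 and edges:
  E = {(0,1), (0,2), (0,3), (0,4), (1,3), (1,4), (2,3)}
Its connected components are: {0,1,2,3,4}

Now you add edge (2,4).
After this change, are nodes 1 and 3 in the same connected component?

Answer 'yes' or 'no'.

Initial components: {0,1,2,3,4}
Adding edge (2,4): both already in same component {0,1,2,3,4}. No change.
New components: {0,1,2,3,4}
Are 1 and 3 in the same component? yes

Answer: yes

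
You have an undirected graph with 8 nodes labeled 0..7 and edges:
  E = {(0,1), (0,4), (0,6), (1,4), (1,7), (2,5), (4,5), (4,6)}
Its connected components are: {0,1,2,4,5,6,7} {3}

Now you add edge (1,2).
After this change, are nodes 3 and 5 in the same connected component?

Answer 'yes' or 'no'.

Initial components: {0,1,2,4,5,6,7} {3}
Adding edge (1,2): both already in same component {0,1,2,4,5,6,7}. No change.
New components: {0,1,2,4,5,6,7} {3}
Are 3 and 5 in the same component? no

Answer: no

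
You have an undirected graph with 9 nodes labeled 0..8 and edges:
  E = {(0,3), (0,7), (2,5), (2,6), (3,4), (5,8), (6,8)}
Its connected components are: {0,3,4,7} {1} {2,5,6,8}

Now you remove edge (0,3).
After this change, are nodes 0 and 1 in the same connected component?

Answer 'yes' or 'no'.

Initial components: {0,3,4,7} {1} {2,5,6,8}
Removing edge (0,3): it was a bridge — component count 3 -> 4.
New components: {0,7} {1} {2,5,6,8} {3,4}
Are 0 and 1 in the same component? no

Answer: no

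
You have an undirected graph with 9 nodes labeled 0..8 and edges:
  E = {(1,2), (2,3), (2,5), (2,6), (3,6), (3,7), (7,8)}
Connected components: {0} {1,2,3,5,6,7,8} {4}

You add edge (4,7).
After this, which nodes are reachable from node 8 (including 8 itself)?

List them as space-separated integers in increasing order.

Answer: 1 2 3 4 5 6 7 8

Derivation:
Before: nodes reachable from 8: {1,2,3,5,6,7,8}
Adding (4,7): merges 8's component with another. Reachability grows.
After: nodes reachable from 8: {1,2,3,4,5,6,7,8}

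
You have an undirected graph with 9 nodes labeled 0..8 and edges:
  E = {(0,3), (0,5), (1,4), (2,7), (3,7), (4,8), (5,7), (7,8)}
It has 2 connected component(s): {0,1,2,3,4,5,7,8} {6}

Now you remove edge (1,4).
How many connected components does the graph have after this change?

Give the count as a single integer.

Answer: 3

Derivation:
Initial component count: 2
Remove (1,4): it was a bridge. Count increases: 2 -> 3.
  After removal, components: {0,2,3,4,5,7,8} {1} {6}
New component count: 3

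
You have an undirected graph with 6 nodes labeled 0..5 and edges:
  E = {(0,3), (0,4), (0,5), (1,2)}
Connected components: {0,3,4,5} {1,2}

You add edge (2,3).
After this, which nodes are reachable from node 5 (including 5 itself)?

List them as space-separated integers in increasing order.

Before: nodes reachable from 5: {0,3,4,5}
Adding (2,3): merges 5's component with another. Reachability grows.
After: nodes reachable from 5: {0,1,2,3,4,5}

Answer: 0 1 2 3 4 5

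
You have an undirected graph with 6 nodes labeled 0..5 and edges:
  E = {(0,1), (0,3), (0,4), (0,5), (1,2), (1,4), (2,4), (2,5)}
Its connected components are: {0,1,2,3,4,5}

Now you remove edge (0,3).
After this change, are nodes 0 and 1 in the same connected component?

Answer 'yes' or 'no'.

Answer: yes

Derivation:
Initial components: {0,1,2,3,4,5}
Removing edge (0,3): it was a bridge — component count 1 -> 2.
New components: {0,1,2,4,5} {3}
Are 0 and 1 in the same component? yes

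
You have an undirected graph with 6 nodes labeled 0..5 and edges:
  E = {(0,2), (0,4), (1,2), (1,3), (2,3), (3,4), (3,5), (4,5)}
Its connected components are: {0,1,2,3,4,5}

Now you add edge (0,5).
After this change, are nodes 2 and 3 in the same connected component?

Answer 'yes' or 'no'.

Answer: yes

Derivation:
Initial components: {0,1,2,3,4,5}
Adding edge (0,5): both already in same component {0,1,2,3,4,5}. No change.
New components: {0,1,2,3,4,5}
Are 2 and 3 in the same component? yes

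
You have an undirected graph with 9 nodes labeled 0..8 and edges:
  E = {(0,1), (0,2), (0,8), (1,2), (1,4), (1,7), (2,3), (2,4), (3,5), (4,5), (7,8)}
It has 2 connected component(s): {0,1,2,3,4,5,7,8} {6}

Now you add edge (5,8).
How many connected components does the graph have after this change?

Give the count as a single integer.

Initial component count: 2
Add (5,8): endpoints already in same component. Count unchanged: 2.
New component count: 2

Answer: 2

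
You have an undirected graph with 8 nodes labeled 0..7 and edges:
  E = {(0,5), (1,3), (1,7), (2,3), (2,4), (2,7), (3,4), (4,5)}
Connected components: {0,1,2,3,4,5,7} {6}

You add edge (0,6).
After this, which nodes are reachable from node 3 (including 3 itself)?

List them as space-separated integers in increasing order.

Before: nodes reachable from 3: {0,1,2,3,4,5,7}
Adding (0,6): merges 3's component with another. Reachability grows.
After: nodes reachable from 3: {0,1,2,3,4,5,6,7}

Answer: 0 1 2 3 4 5 6 7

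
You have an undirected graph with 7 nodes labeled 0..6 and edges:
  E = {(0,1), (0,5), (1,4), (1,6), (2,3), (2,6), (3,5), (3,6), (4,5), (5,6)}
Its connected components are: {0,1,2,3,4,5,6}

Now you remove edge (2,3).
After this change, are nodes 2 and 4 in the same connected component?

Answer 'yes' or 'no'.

Answer: yes

Derivation:
Initial components: {0,1,2,3,4,5,6}
Removing edge (2,3): not a bridge — component count unchanged at 1.
New components: {0,1,2,3,4,5,6}
Are 2 and 4 in the same component? yes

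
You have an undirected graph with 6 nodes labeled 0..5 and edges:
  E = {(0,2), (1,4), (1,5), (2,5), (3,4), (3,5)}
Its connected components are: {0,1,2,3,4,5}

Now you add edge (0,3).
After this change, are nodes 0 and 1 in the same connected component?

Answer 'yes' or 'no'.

Initial components: {0,1,2,3,4,5}
Adding edge (0,3): both already in same component {0,1,2,3,4,5}. No change.
New components: {0,1,2,3,4,5}
Are 0 and 1 in the same component? yes

Answer: yes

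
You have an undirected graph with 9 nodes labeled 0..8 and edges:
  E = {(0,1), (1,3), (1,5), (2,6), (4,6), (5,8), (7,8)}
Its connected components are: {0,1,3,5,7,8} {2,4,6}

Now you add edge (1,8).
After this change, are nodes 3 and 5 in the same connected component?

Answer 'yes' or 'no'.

Answer: yes

Derivation:
Initial components: {0,1,3,5,7,8} {2,4,6}
Adding edge (1,8): both already in same component {0,1,3,5,7,8}. No change.
New components: {0,1,3,5,7,8} {2,4,6}
Are 3 and 5 in the same component? yes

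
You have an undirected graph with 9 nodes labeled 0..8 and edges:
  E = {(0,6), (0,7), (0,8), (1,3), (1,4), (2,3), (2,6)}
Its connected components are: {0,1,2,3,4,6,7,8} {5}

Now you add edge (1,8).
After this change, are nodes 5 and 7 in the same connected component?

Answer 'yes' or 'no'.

Answer: no

Derivation:
Initial components: {0,1,2,3,4,6,7,8} {5}
Adding edge (1,8): both already in same component {0,1,2,3,4,6,7,8}. No change.
New components: {0,1,2,3,4,6,7,8} {5}
Are 5 and 7 in the same component? no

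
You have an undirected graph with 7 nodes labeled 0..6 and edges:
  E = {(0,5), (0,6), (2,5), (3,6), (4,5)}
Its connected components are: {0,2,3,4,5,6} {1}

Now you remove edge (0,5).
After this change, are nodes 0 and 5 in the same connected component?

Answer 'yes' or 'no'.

Answer: no

Derivation:
Initial components: {0,2,3,4,5,6} {1}
Removing edge (0,5): it was a bridge — component count 2 -> 3.
New components: {0,3,6} {1} {2,4,5}
Are 0 and 5 in the same component? no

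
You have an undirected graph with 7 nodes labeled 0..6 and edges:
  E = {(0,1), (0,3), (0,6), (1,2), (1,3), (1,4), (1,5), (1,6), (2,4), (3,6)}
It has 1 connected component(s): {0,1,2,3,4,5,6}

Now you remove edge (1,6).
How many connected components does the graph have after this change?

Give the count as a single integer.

Answer: 1

Derivation:
Initial component count: 1
Remove (1,6): not a bridge. Count unchanged: 1.
  After removal, components: {0,1,2,3,4,5,6}
New component count: 1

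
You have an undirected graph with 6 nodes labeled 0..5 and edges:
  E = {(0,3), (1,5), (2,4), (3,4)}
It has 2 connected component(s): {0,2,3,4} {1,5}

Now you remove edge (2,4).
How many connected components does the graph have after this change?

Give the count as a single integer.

Initial component count: 2
Remove (2,4): it was a bridge. Count increases: 2 -> 3.
  After removal, components: {0,3,4} {1,5} {2}
New component count: 3

Answer: 3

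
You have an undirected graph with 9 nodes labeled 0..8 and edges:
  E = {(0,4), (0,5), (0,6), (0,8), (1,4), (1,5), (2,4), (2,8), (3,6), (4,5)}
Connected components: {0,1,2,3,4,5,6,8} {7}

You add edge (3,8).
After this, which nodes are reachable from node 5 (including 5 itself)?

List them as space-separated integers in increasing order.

Before: nodes reachable from 5: {0,1,2,3,4,5,6,8}
Adding (3,8): both endpoints already in same component. Reachability from 5 unchanged.
After: nodes reachable from 5: {0,1,2,3,4,5,6,8}

Answer: 0 1 2 3 4 5 6 8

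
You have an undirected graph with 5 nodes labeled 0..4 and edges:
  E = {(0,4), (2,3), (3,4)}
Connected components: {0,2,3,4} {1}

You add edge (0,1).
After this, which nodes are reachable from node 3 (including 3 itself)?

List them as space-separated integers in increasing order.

Answer: 0 1 2 3 4

Derivation:
Before: nodes reachable from 3: {0,2,3,4}
Adding (0,1): merges 3's component with another. Reachability grows.
After: nodes reachable from 3: {0,1,2,3,4}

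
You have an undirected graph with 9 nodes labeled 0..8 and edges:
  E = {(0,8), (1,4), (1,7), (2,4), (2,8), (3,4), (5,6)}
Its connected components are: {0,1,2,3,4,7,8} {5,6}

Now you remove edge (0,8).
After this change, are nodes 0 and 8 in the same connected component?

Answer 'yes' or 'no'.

Initial components: {0,1,2,3,4,7,8} {5,6}
Removing edge (0,8): it was a bridge — component count 2 -> 3.
New components: {0} {1,2,3,4,7,8} {5,6}
Are 0 and 8 in the same component? no

Answer: no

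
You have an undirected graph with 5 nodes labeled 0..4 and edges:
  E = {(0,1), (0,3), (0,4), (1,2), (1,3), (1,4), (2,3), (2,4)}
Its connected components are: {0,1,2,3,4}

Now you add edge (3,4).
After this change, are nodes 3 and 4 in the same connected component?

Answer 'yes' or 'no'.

Answer: yes

Derivation:
Initial components: {0,1,2,3,4}
Adding edge (3,4): both already in same component {0,1,2,3,4}. No change.
New components: {0,1,2,3,4}
Are 3 and 4 in the same component? yes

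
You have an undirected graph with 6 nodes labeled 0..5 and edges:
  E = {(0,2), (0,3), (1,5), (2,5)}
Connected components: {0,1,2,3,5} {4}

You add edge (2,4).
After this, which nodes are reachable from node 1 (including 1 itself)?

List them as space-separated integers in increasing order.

Before: nodes reachable from 1: {0,1,2,3,5}
Adding (2,4): merges 1's component with another. Reachability grows.
After: nodes reachable from 1: {0,1,2,3,4,5}

Answer: 0 1 2 3 4 5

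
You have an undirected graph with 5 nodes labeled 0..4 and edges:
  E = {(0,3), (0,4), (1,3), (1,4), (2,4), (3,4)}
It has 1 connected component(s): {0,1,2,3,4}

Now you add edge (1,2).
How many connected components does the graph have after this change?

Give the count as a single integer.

Initial component count: 1
Add (1,2): endpoints already in same component. Count unchanged: 1.
New component count: 1

Answer: 1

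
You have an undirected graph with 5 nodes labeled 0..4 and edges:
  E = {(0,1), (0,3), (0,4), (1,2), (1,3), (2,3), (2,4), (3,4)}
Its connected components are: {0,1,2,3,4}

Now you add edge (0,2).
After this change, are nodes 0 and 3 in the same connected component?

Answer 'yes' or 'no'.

Initial components: {0,1,2,3,4}
Adding edge (0,2): both already in same component {0,1,2,3,4}. No change.
New components: {0,1,2,3,4}
Are 0 and 3 in the same component? yes

Answer: yes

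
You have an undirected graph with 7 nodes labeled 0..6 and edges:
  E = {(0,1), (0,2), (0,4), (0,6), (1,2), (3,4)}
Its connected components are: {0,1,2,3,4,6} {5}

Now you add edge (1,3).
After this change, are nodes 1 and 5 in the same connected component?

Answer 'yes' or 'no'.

Answer: no

Derivation:
Initial components: {0,1,2,3,4,6} {5}
Adding edge (1,3): both already in same component {0,1,2,3,4,6}. No change.
New components: {0,1,2,3,4,6} {5}
Are 1 and 5 in the same component? no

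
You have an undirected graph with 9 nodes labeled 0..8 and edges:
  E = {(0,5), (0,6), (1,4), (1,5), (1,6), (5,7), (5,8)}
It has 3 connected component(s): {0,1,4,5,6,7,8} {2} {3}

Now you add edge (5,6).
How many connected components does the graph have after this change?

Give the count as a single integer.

Initial component count: 3
Add (5,6): endpoints already in same component. Count unchanged: 3.
New component count: 3

Answer: 3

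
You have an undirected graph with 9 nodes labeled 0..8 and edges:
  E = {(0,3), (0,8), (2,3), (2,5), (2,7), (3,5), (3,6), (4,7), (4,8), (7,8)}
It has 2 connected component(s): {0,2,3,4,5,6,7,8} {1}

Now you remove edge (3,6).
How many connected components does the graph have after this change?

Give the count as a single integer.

Initial component count: 2
Remove (3,6): it was a bridge. Count increases: 2 -> 3.
  After removal, components: {0,2,3,4,5,7,8} {1} {6}
New component count: 3

Answer: 3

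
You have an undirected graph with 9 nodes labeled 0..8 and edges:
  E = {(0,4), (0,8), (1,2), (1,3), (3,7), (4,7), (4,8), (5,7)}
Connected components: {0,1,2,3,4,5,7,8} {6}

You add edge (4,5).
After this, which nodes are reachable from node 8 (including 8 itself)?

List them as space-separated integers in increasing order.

Answer: 0 1 2 3 4 5 7 8

Derivation:
Before: nodes reachable from 8: {0,1,2,3,4,5,7,8}
Adding (4,5): both endpoints already in same component. Reachability from 8 unchanged.
After: nodes reachable from 8: {0,1,2,3,4,5,7,8}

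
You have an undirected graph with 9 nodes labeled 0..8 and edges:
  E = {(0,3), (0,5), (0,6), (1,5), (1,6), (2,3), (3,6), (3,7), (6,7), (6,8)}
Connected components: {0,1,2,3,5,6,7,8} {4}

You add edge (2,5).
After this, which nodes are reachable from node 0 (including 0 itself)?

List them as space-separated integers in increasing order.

Answer: 0 1 2 3 5 6 7 8

Derivation:
Before: nodes reachable from 0: {0,1,2,3,5,6,7,8}
Adding (2,5): both endpoints already in same component. Reachability from 0 unchanged.
After: nodes reachable from 0: {0,1,2,3,5,6,7,8}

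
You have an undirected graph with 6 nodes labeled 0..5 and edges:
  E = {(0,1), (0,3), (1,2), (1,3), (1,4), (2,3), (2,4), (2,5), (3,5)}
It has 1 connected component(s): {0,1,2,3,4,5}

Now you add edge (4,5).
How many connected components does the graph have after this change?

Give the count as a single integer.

Answer: 1

Derivation:
Initial component count: 1
Add (4,5): endpoints already in same component. Count unchanged: 1.
New component count: 1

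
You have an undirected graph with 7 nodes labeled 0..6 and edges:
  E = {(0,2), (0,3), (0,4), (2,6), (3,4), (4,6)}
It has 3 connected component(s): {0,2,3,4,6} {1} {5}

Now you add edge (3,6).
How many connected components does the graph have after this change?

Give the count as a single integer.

Initial component count: 3
Add (3,6): endpoints already in same component. Count unchanged: 3.
New component count: 3

Answer: 3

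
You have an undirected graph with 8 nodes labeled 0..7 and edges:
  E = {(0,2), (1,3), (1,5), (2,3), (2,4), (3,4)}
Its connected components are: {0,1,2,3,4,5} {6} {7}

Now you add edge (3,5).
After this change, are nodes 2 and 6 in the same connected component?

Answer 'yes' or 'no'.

Initial components: {0,1,2,3,4,5} {6} {7}
Adding edge (3,5): both already in same component {0,1,2,3,4,5}. No change.
New components: {0,1,2,3,4,5} {6} {7}
Are 2 and 6 in the same component? no

Answer: no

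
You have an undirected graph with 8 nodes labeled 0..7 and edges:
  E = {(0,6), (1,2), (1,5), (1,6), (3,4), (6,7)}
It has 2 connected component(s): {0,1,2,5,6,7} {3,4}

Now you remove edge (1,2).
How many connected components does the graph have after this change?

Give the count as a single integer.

Answer: 3

Derivation:
Initial component count: 2
Remove (1,2): it was a bridge. Count increases: 2 -> 3.
  After removal, components: {0,1,5,6,7} {2} {3,4}
New component count: 3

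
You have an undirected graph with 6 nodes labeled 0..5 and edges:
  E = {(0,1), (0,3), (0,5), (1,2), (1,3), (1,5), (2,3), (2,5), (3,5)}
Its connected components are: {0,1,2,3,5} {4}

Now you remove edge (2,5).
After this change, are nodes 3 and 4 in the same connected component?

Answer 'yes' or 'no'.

Answer: no

Derivation:
Initial components: {0,1,2,3,5} {4}
Removing edge (2,5): not a bridge — component count unchanged at 2.
New components: {0,1,2,3,5} {4}
Are 3 and 4 in the same component? no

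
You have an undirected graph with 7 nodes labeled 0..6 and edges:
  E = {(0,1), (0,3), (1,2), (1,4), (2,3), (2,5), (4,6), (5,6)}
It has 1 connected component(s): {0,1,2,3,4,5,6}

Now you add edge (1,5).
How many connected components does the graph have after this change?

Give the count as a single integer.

Initial component count: 1
Add (1,5): endpoints already in same component. Count unchanged: 1.
New component count: 1

Answer: 1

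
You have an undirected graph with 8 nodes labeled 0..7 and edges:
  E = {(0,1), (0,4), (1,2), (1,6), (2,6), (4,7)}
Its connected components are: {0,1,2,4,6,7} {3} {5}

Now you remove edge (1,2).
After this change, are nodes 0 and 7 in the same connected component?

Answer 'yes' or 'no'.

Initial components: {0,1,2,4,6,7} {3} {5}
Removing edge (1,2): not a bridge — component count unchanged at 3.
New components: {0,1,2,4,6,7} {3} {5}
Are 0 and 7 in the same component? yes

Answer: yes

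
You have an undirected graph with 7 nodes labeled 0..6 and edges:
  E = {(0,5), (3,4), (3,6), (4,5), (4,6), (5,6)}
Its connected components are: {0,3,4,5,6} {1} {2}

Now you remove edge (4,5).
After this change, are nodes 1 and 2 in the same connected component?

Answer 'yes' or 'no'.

Initial components: {0,3,4,5,6} {1} {2}
Removing edge (4,5): not a bridge — component count unchanged at 3.
New components: {0,3,4,5,6} {1} {2}
Are 1 and 2 in the same component? no

Answer: no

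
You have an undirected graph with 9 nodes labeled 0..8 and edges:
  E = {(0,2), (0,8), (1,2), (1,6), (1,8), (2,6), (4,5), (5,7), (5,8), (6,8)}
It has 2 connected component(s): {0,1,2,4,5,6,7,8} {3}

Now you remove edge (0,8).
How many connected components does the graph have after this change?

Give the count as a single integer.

Initial component count: 2
Remove (0,8): not a bridge. Count unchanged: 2.
  After removal, components: {0,1,2,4,5,6,7,8} {3}
New component count: 2

Answer: 2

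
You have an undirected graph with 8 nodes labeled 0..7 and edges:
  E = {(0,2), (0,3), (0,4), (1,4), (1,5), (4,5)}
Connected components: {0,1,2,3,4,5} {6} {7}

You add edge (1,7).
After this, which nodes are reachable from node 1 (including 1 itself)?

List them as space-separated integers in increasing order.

Before: nodes reachable from 1: {0,1,2,3,4,5}
Adding (1,7): merges 1's component with another. Reachability grows.
After: nodes reachable from 1: {0,1,2,3,4,5,7}

Answer: 0 1 2 3 4 5 7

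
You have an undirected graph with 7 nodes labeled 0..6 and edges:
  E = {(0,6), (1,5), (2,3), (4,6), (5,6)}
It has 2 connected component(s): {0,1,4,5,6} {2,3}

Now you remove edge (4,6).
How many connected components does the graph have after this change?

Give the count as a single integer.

Initial component count: 2
Remove (4,6): it was a bridge. Count increases: 2 -> 3.
  After removal, components: {0,1,5,6} {2,3} {4}
New component count: 3

Answer: 3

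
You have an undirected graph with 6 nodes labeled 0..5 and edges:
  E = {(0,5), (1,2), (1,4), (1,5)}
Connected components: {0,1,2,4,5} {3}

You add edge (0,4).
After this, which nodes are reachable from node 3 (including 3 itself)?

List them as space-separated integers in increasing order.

Before: nodes reachable from 3: {3}
Adding (0,4): both endpoints already in same component. Reachability from 3 unchanged.
After: nodes reachable from 3: {3}

Answer: 3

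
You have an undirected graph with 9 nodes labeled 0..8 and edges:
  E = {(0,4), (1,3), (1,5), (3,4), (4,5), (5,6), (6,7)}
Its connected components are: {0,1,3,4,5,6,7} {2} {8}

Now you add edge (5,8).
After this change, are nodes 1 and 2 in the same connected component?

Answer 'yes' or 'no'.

Initial components: {0,1,3,4,5,6,7} {2} {8}
Adding edge (5,8): merges {0,1,3,4,5,6,7} and {8}.
New components: {0,1,3,4,5,6,7,8} {2}
Are 1 and 2 in the same component? no

Answer: no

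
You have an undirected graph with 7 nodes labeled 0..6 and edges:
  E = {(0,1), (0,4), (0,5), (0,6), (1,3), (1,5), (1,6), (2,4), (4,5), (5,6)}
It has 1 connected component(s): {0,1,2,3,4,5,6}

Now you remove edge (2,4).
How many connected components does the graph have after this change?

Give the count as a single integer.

Initial component count: 1
Remove (2,4): it was a bridge. Count increases: 1 -> 2.
  After removal, components: {0,1,3,4,5,6} {2}
New component count: 2

Answer: 2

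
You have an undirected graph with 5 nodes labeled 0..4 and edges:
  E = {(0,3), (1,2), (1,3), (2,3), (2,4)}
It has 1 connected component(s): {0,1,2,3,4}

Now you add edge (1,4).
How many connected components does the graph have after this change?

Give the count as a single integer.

Answer: 1

Derivation:
Initial component count: 1
Add (1,4): endpoints already in same component. Count unchanged: 1.
New component count: 1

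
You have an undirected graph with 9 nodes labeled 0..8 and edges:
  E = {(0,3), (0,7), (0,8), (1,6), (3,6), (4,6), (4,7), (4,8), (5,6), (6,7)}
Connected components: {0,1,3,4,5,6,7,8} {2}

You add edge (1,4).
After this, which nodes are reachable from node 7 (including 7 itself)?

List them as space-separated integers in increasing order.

Before: nodes reachable from 7: {0,1,3,4,5,6,7,8}
Adding (1,4): both endpoints already in same component. Reachability from 7 unchanged.
After: nodes reachable from 7: {0,1,3,4,5,6,7,8}

Answer: 0 1 3 4 5 6 7 8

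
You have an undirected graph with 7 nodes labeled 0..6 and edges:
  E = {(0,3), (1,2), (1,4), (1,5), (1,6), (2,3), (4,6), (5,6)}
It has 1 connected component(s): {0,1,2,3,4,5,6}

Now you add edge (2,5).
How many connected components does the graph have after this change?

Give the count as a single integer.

Answer: 1

Derivation:
Initial component count: 1
Add (2,5): endpoints already in same component. Count unchanged: 1.
New component count: 1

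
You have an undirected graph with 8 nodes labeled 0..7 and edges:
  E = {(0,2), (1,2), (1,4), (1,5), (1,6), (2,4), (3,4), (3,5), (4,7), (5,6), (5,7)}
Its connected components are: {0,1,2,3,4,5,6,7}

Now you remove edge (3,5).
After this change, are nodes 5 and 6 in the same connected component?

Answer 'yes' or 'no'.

Initial components: {0,1,2,3,4,5,6,7}
Removing edge (3,5): not a bridge — component count unchanged at 1.
New components: {0,1,2,3,4,5,6,7}
Are 5 and 6 in the same component? yes

Answer: yes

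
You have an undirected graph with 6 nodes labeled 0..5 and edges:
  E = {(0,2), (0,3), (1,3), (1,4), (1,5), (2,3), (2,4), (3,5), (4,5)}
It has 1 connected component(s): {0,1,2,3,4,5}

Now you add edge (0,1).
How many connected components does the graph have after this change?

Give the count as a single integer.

Answer: 1

Derivation:
Initial component count: 1
Add (0,1): endpoints already in same component. Count unchanged: 1.
New component count: 1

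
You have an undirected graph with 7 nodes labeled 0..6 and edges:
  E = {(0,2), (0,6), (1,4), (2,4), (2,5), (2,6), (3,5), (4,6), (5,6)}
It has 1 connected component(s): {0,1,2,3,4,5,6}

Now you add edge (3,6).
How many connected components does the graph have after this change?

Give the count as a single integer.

Initial component count: 1
Add (3,6): endpoints already in same component. Count unchanged: 1.
New component count: 1

Answer: 1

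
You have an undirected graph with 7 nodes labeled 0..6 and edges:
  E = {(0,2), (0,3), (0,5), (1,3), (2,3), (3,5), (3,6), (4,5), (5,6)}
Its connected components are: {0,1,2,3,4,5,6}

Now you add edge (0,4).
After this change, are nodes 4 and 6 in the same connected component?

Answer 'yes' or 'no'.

Initial components: {0,1,2,3,4,5,6}
Adding edge (0,4): both already in same component {0,1,2,3,4,5,6}. No change.
New components: {0,1,2,3,4,5,6}
Are 4 and 6 in the same component? yes

Answer: yes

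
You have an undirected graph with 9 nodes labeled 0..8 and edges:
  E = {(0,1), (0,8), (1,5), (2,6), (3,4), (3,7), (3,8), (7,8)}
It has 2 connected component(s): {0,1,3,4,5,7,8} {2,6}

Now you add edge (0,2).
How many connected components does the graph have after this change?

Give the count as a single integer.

Answer: 1

Derivation:
Initial component count: 2
Add (0,2): merges two components. Count decreases: 2 -> 1.
New component count: 1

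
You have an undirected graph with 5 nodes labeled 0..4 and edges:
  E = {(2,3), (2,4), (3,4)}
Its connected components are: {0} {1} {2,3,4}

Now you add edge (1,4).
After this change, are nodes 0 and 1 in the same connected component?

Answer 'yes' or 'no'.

Answer: no

Derivation:
Initial components: {0} {1} {2,3,4}
Adding edge (1,4): merges {1} and {2,3,4}.
New components: {0} {1,2,3,4}
Are 0 and 1 in the same component? no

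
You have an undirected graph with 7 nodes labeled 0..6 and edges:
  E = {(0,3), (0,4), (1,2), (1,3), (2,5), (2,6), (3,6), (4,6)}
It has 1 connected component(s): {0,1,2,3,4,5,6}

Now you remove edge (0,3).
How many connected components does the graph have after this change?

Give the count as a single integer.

Answer: 1

Derivation:
Initial component count: 1
Remove (0,3): not a bridge. Count unchanged: 1.
  After removal, components: {0,1,2,3,4,5,6}
New component count: 1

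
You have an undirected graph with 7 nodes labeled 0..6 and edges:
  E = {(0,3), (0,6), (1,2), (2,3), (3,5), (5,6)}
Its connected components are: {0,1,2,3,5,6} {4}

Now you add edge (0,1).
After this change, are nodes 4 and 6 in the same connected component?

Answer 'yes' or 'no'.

Initial components: {0,1,2,3,5,6} {4}
Adding edge (0,1): both already in same component {0,1,2,3,5,6}. No change.
New components: {0,1,2,3,5,6} {4}
Are 4 and 6 in the same component? no

Answer: no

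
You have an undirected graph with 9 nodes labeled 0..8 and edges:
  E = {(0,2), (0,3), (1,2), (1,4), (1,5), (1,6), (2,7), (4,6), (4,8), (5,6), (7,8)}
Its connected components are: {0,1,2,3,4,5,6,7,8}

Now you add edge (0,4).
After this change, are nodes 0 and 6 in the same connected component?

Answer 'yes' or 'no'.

Initial components: {0,1,2,3,4,5,6,7,8}
Adding edge (0,4): both already in same component {0,1,2,3,4,5,6,7,8}. No change.
New components: {0,1,2,3,4,5,6,7,8}
Are 0 and 6 in the same component? yes

Answer: yes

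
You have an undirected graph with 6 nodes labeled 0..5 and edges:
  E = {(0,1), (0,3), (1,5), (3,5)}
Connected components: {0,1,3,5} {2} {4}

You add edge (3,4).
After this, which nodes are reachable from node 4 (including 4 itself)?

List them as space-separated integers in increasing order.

Answer: 0 1 3 4 5

Derivation:
Before: nodes reachable from 4: {4}
Adding (3,4): merges 4's component with another. Reachability grows.
After: nodes reachable from 4: {0,1,3,4,5}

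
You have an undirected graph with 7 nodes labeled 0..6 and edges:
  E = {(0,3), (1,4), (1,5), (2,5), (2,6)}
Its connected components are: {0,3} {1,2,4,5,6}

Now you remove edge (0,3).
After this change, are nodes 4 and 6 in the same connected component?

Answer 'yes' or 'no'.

Initial components: {0,3} {1,2,4,5,6}
Removing edge (0,3): it was a bridge — component count 2 -> 3.
New components: {0} {1,2,4,5,6} {3}
Are 4 and 6 in the same component? yes

Answer: yes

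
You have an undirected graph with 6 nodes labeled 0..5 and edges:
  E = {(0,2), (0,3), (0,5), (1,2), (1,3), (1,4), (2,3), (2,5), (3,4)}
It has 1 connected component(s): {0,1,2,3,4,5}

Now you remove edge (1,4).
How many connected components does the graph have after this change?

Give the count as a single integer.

Initial component count: 1
Remove (1,4): not a bridge. Count unchanged: 1.
  After removal, components: {0,1,2,3,4,5}
New component count: 1

Answer: 1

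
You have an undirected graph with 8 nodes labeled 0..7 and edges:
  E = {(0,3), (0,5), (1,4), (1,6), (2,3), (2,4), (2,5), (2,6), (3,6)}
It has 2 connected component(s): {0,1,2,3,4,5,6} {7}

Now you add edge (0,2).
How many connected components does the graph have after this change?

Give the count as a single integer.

Answer: 2

Derivation:
Initial component count: 2
Add (0,2): endpoints already in same component. Count unchanged: 2.
New component count: 2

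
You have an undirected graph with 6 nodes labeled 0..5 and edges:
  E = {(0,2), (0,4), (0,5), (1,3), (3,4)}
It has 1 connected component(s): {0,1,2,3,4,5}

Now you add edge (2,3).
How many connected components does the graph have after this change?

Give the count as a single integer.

Answer: 1

Derivation:
Initial component count: 1
Add (2,3): endpoints already in same component. Count unchanged: 1.
New component count: 1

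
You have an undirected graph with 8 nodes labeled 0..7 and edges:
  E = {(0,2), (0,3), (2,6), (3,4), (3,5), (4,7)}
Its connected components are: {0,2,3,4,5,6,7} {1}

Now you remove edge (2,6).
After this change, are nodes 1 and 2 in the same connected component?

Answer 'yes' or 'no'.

Initial components: {0,2,3,4,5,6,7} {1}
Removing edge (2,6): it was a bridge — component count 2 -> 3.
New components: {0,2,3,4,5,7} {1} {6}
Are 1 and 2 in the same component? no

Answer: no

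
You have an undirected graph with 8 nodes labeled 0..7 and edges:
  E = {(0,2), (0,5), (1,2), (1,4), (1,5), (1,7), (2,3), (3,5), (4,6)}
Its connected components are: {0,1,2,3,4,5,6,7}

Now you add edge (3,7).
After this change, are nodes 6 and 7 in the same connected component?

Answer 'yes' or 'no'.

Initial components: {0,1,2,3,4,5,6,7}
Adding edge (3,7): both already in same component {0,1,2,3,4,5,6,7}. No change.
New components: {0,1,2,3,4,5,6,7}
Are 6 and 7 in the same component? yes

Answer: yes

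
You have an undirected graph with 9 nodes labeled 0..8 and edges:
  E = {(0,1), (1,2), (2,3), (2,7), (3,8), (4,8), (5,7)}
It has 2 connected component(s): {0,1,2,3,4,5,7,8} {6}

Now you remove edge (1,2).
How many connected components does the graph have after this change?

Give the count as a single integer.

Initial component count: 2
Remove (1,2): it was a bridge. Count increases: 2 -> 3.
  After removal, components: {0,1} {2,3,4,5,7,8} {6}
New component count: 3

Answer: 3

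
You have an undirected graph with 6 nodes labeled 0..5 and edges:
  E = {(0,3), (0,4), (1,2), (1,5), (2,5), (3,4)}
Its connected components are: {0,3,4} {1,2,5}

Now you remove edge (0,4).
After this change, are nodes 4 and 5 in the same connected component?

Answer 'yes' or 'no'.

Initial components: {0,3,4} {1,2,5}
Removing edge (0,4): not a bridge — component count unchanged at 2.
New components: {0,3,4} {1,2,5}
Are 4 and 5 in the same component? no

Answer: no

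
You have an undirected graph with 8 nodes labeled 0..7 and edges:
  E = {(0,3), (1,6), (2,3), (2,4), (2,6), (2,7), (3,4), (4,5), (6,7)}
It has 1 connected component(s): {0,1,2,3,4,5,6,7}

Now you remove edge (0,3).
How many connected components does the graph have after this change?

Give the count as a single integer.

Answer: 2

Derivation:
Initial component count: 1
Remove (0,3): it was a bridge. Count increases: 1 -> 2.
  After removal, components: {0} {1,2,3,4,5,6,7}
New component count: 2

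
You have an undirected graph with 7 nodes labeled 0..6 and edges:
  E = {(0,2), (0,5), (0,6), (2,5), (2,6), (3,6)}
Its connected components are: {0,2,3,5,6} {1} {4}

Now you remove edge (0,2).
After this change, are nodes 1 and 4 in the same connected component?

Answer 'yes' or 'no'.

Initial components: {0,2,3,5,6} {1} {4}
Removing edge (0,2): not a bridge — component count unchanged at 3.
New components: {0,2,3,5,6} {1} {4}
Are 1 and 4 in the same component? no

Answer: no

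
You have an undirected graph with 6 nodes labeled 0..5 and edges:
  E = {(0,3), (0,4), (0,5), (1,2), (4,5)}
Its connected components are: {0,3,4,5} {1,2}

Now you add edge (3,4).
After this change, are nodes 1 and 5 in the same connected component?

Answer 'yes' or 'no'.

Answer: no

Derivation:
Initial components: {0,3,4,5} {1,2}
Adding edge (3,4): both already in same component {0,3,4,5}. No change.
New components: {0,3,4,5} {1,2}
Are 1 and 5 in the same component? no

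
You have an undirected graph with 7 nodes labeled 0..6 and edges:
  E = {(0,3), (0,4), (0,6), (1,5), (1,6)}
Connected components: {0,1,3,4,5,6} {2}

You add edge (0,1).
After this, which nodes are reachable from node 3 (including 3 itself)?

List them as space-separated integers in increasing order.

Answer: 0 1 3 4 5 6

Derivation:
Before: nodes reachable from 3: {0,1,3,4,5,6}
Adding (0,1): both endpoints already in same component. Reachability from 3 unchanged.
After: nodes reachable from 3: {0,1,3,4,5,6}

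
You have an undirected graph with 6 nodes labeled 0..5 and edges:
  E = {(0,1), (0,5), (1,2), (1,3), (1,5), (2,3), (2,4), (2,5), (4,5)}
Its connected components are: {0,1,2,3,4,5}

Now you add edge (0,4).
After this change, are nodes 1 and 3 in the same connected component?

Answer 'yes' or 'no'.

Initial components: {0,1,2,3,4,5}
Adding edge (0,4): both already in same component {0,1,2,3,4,5}. No change.
New components: {0,1,2,3,4,5}
Are 1 and 3 in the same component? yes

Answer: yes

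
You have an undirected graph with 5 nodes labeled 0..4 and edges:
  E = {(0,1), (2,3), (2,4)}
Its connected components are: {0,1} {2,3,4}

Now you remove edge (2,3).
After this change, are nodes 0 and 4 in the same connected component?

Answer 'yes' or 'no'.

Initial components: {0,1} {2,3,4}
Removing edge (2,3): it was a bridge — component count 2 -> 3.
New components: {0,1} {2,4} {3}
Are 0 and 4 in the same component? no

Answer: no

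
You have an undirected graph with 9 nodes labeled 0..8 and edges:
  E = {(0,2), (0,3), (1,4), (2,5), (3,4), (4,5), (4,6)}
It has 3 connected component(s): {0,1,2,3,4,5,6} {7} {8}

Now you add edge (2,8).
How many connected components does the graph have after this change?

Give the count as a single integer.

Initial component count: 3
Add (2,8): merges two components. Count decreases: 3 -> 2.
New component count: 2

Answer: 2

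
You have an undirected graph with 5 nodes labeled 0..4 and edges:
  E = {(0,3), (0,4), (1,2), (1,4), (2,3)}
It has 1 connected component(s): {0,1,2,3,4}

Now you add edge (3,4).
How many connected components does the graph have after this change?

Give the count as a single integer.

Answer: 1

Derivation:
Initial component count: 1
Add (3,4): endpoints already in same component. Count unchanged: 1.
New component count: 1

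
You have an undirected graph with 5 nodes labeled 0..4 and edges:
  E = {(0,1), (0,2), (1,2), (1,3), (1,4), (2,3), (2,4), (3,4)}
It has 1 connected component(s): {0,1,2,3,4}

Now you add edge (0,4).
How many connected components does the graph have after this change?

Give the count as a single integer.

Initial component count: 1
Add (0,4): endpoints already in same component. Count unchanged: 1.
New component count: 1

Answer: 1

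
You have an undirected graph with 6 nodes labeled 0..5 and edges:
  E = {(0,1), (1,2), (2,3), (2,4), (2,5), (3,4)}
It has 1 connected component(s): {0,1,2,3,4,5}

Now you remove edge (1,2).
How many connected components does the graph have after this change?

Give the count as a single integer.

Answer: 2

Derivation:
Initial component count: 1
Remove (1,2): it was a bridge. Count increases: 1 -> 2.
  After removal, components: {0,1} {2,3,4,5}
New component count: 2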